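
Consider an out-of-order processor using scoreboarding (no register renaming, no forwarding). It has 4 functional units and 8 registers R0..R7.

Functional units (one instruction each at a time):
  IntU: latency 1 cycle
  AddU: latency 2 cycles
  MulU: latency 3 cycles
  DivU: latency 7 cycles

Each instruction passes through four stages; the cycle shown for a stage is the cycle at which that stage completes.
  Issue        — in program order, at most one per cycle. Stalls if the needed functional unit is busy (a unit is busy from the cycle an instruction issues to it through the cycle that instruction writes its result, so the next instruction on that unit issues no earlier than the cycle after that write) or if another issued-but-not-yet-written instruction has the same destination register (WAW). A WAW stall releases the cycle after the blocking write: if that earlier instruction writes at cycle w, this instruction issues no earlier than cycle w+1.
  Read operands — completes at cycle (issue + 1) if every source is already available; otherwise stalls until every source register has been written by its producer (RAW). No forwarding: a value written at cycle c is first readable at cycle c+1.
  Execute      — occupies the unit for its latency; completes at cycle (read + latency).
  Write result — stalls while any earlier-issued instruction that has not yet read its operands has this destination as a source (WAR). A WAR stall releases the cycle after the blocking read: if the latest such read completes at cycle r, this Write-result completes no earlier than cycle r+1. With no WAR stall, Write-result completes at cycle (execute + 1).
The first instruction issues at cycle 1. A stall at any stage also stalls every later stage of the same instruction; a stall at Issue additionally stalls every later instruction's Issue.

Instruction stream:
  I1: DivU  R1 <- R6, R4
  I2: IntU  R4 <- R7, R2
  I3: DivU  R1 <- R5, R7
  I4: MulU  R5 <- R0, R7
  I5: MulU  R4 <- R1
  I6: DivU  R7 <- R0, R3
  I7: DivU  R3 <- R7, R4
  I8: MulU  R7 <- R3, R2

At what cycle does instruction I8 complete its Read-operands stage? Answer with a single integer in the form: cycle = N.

  I1 | 1 | 2 | 9 | 10
  I2 | 2 | 3 | 4 | 5
  I3 | 11 | 12 | 19 | 20   struct: DivU busy until I1 writes@10
  I4 | 12 | 13 | 16 | 17
  I5 | 18 | 21 | 24 | 25   struct: MulU busy until I4 writes@17 · RAW R1: wait I3 write@20
  I6 | 21 | 22 | 29 | 30   struct: DivU busy until I3 writes@20
  I7 | 31 | 32 | 39 | 40   struct: DivU busy until I6 writes@30
  I8 | 32 | 41 | 44 | 45   RAW R3: wait I7 write@40

cycle = 41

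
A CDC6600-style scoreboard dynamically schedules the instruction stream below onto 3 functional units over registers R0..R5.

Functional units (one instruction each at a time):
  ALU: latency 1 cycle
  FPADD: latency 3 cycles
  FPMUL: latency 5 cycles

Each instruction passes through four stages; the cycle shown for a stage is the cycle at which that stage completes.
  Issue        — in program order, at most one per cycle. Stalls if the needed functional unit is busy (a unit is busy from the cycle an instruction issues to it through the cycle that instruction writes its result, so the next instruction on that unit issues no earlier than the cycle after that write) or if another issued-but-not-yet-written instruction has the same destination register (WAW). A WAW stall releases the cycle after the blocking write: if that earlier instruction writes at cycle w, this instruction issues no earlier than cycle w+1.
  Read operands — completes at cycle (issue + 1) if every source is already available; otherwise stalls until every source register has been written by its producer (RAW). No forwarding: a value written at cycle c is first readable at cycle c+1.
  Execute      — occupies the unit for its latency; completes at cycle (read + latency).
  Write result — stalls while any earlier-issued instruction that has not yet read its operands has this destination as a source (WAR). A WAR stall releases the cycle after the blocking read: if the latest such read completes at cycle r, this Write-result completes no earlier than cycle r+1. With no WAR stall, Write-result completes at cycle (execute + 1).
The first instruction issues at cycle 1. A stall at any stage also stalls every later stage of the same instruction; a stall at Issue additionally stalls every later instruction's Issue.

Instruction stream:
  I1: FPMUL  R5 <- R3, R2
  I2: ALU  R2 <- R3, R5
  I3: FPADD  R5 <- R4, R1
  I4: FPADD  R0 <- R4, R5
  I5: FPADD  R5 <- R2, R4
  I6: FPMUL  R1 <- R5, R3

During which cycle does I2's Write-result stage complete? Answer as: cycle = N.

cycle = 11

c1: issue I1 (FPMUL)
c2: I1 read-ops, issue I2 (ALU)
c7: I1 finished on FPMUL
c8: I1→R5
c9: I2 read-ops, issue I3 (FPADD)
c10: I2 finished on ALU, I3 read-ops
c11: I2→R2
c13: I3 finished on FPADD
c14: I3→R5
c15: issue I4 (FPADD)
c16: I4 read-ops
c19: I4 finished on FPADD
c20: I4→R0
c21: issue I5 (FPADD)
c22: I5 read-ops, issue I6 (FPMUL)
c25: I5 finished on FPADD
c26: I5→R5
c27: I6 read-ops
c32: I6 finished on FPMUL
c33: I6→R1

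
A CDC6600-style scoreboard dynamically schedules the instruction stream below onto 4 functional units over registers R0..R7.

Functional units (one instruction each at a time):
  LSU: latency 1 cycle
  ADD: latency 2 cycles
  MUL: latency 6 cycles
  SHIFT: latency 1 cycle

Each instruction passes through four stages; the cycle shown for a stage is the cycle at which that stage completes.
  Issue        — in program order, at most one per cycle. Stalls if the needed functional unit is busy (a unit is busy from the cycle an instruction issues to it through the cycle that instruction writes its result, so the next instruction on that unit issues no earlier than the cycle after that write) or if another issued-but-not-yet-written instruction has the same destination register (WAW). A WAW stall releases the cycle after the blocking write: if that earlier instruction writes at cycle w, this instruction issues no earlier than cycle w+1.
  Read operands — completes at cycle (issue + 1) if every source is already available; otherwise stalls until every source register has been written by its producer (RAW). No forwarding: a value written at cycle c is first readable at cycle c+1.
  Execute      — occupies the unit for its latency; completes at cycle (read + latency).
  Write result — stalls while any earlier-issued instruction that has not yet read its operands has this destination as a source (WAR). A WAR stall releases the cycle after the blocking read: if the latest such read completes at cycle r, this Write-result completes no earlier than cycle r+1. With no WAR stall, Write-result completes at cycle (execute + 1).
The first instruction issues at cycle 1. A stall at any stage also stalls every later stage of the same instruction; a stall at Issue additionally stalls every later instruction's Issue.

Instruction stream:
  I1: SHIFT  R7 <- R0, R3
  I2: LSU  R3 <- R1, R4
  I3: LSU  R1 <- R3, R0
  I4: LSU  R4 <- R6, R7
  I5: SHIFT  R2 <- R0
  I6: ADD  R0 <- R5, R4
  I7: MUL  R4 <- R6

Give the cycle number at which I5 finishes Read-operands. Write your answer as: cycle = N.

cycle = 12

c1: issue I1 (SHIFT)
c2: I1 read-ops, issue I2 (LSU)
c3: I1 finished on SHIFT, I2 read-ops
c4: I1→R7, I2 finished on LSU
c5: I2→R3
c6: issue I3 (LSU)
c7: I3 read-ops
c8: I3 finished on LSU
c9: I3→R1
c10: issue I4 (LSU)
c11: I4 read-ops, issue I5 (SHIFT)
c12: I4 finished on LSU, I5 read-ops, issue I6 (ADD)
c13: I4→R4, I5 finished on SHIFT
c14: I5→R2, I6 read-ops, issue I7 (MUL)
c15: I7 read-ops
c16: I6 finished on ADD
c17: I6→R0
c21: I7 finished on MUL
c22: I7→R4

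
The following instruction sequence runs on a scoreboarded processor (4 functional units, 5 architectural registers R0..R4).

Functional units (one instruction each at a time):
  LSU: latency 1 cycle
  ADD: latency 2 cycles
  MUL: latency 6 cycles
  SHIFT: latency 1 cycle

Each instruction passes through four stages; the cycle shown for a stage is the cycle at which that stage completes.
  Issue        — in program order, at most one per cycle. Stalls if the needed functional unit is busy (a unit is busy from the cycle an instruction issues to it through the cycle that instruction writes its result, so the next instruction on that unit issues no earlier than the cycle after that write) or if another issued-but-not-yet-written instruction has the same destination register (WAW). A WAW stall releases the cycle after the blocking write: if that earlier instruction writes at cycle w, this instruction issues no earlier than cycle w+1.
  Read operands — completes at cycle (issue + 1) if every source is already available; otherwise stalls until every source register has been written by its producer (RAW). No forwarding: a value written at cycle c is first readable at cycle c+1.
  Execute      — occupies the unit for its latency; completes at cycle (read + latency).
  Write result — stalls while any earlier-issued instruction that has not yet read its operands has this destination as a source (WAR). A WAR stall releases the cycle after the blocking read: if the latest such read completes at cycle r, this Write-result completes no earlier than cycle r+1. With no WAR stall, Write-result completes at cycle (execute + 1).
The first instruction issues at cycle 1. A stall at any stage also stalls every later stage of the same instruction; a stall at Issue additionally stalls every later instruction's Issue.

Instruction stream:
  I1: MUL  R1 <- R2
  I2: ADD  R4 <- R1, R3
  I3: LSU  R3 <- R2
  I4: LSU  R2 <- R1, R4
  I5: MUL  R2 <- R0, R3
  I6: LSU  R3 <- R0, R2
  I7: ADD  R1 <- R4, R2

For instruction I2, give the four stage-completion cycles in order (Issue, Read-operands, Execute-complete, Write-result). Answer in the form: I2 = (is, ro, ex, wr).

[1] I1→MUL
[2] I1 RO; I2→ADD
[3] I3→LSU
[4] I3 RO
[5] I3 EX
[8] I1 EX
[9] I1 WR R1
[10] I2 RO
[11] I3 WR R3
[12] I2 EX; I4→LSU
[13] I2 WR R4
[14] I4 RO
[15] I4 EX
[16] I4 WR R2
[17] I5→MUL
[18] I5 RO; I6→LSU
[19] I7→ADD
[24] I5 EX
[25] I5 WR R2
[26] I6 RO; I7 RO
[27] I6 EX
[28] I6 WR R3; I7 EX
[29] I7 WR R1

I2 = (2, 10, 12, 13)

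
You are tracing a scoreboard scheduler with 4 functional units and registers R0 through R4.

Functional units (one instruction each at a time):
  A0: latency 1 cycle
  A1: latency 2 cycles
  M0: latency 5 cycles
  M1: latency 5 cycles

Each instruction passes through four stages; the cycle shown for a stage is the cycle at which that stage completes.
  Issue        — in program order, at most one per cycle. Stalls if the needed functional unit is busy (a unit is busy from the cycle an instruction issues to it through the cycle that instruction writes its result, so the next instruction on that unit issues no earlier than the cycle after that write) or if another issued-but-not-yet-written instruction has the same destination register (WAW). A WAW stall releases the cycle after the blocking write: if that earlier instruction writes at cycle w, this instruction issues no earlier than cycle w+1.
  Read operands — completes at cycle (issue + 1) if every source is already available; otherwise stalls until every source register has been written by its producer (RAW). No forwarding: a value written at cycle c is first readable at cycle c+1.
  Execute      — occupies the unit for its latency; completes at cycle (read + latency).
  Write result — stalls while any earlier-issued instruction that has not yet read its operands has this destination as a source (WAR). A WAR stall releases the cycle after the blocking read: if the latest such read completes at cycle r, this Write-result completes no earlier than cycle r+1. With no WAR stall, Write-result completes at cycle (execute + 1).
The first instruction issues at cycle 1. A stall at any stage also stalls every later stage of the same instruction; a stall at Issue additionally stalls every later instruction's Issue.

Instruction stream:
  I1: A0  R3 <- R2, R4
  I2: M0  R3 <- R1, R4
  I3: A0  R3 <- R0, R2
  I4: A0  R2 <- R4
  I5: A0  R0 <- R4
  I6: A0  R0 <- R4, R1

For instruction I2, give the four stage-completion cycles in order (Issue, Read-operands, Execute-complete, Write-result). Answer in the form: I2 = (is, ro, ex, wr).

I2 = (5, 6, 11, 12)

I1: IS=1 RO=2 EX=3 WR=4
I2: IS=5 RO=6 EX=11 WR=12  [WAW R3: wait I1 write@4]
I3: IS=13 RO=14 EX=15 WR=16  [WAW R3: wait I2 write@12]
I4: IS=17 RO=18 EX=19 WR=20  [struct: A0 busy until I3 writes@16]
I5: IS=21 RO=22 EX=23 WR=24  [struct: A0 busy until I4 writes@20]
I6: IS=25 RO=26 EX=27 WR=28  [struct: A0 busy until I5 writes@24]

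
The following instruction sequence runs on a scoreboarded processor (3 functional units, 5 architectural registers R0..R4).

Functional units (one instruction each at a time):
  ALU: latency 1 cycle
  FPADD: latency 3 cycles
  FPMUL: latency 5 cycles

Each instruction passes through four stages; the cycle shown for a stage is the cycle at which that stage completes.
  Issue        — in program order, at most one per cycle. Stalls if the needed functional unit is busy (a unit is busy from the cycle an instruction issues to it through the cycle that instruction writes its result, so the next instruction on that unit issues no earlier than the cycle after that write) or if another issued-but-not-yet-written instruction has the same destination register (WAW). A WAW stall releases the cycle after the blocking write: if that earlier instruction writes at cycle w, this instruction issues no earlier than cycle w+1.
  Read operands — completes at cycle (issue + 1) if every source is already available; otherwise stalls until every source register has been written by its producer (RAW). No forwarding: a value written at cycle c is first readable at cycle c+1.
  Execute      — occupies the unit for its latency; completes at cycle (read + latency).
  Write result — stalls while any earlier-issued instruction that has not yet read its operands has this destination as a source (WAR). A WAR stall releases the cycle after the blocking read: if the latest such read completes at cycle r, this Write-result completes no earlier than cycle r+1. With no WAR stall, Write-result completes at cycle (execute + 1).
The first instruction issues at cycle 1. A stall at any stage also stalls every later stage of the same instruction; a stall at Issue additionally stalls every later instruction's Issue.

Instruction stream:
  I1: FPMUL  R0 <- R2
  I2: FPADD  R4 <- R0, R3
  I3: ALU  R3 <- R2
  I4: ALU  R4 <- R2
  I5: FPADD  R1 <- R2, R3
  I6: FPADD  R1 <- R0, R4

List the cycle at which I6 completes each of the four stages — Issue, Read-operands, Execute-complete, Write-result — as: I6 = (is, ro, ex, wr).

c1: I1 dispatched to FPMUL
c2: I1 operands ready; I2 dispatched to FPADD
c3: I3 dispatched to ALU
c4: I3 operands ready
c5: I3 complete
c7: I1 complete
c8: R0←I1
c9: I2 operands ready
c10: R3←I3
c12: I2 complete
c13: R4←I2
c14: I4 dispatched to ALU
c15: I4 operands ready; I5 dispatched to FPADD
c16: I4 complete; I5 operands ready
c17: R4←I4
c19: I5 complete
c20: R1←I5
c21: I6 dispatched to FPADD
c22: I6 operands ready
c25: I6 complete
c26: R1←I6

I6 = (21, 22, 25, 26)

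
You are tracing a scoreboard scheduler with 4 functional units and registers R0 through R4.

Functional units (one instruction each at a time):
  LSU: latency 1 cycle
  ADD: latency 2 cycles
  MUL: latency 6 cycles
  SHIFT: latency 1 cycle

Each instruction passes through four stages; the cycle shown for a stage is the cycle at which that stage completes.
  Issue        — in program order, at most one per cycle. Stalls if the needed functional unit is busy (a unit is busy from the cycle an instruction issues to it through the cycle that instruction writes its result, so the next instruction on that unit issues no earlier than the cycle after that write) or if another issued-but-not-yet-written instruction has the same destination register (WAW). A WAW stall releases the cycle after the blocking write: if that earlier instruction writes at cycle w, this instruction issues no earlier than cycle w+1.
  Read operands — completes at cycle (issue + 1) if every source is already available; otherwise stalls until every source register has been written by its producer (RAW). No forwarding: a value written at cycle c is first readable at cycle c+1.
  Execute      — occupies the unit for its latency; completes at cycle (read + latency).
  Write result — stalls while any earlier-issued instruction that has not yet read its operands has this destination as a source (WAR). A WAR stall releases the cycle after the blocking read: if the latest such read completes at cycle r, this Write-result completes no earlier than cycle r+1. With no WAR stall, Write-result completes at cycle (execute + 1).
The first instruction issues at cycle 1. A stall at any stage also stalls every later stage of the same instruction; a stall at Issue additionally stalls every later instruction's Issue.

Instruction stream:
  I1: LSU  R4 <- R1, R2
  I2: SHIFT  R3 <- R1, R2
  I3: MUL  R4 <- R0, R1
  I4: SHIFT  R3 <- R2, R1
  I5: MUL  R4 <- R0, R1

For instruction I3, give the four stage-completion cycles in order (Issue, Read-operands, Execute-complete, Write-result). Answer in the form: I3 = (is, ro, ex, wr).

I3 = (5, 6, 12, 13)

[I1] 1/2/3/4
[I2] 2/3/4/5
[I3] 5/6/12/13  (WAW R4: wait I1 write@4)
[I4] 6/7/8/9
[I5] 14/15/21/22  (struct: MUL busy until I3 writes@13)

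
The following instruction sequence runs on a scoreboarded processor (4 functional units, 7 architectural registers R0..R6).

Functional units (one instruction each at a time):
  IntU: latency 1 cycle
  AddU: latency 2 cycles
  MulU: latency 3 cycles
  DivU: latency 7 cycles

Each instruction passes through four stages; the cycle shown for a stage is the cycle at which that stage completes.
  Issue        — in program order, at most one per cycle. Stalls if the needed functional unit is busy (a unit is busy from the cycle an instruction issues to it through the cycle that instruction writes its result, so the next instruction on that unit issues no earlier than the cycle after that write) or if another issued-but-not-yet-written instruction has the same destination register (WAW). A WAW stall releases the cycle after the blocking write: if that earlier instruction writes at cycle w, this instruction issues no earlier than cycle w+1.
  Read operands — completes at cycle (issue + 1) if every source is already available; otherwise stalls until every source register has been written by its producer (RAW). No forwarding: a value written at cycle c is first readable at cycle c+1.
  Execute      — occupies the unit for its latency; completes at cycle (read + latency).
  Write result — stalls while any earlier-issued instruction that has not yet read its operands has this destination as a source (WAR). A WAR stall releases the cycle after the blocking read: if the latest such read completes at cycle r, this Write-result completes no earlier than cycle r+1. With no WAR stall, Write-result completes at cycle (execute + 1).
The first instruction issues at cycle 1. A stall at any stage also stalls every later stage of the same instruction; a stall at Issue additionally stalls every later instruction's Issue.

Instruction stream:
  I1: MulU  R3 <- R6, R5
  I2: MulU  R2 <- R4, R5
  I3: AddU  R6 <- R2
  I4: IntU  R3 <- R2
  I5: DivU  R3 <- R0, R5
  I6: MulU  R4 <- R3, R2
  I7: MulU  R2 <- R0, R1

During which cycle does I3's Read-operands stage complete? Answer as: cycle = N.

t=1  issue I1 (MulU)
t=2  I1 read-ops
t=5  I1 finished on MulU
t=6  I1→R3
t=7  issue I2 (MulU)
t=8  I2 read-ops; issue I3 (AddU)
t=9  issue I4 (IntU)
t=11  I2 finished on MulU
t=12  I2→R2
t=13  I3 read-ops; I4 read-ops
t=14  I4 finished on IntU
t=15  I3 finished on AddU; I4→R3
t=16  I3→R6; issue I5 (DivU)
t=17  I5 read-ops; issue I6 (MulU)
t=24  I5 finished on DivU
t=25  I5→R3
t=26  I6 read-ops
t=29  I6 finished on MulU
t=30  I6→R4
t=31  issue I7 (MulU)
t=32  I7 read-ops
t=35  I7 finished on MulU
t=36  I7→R2

cycle = 13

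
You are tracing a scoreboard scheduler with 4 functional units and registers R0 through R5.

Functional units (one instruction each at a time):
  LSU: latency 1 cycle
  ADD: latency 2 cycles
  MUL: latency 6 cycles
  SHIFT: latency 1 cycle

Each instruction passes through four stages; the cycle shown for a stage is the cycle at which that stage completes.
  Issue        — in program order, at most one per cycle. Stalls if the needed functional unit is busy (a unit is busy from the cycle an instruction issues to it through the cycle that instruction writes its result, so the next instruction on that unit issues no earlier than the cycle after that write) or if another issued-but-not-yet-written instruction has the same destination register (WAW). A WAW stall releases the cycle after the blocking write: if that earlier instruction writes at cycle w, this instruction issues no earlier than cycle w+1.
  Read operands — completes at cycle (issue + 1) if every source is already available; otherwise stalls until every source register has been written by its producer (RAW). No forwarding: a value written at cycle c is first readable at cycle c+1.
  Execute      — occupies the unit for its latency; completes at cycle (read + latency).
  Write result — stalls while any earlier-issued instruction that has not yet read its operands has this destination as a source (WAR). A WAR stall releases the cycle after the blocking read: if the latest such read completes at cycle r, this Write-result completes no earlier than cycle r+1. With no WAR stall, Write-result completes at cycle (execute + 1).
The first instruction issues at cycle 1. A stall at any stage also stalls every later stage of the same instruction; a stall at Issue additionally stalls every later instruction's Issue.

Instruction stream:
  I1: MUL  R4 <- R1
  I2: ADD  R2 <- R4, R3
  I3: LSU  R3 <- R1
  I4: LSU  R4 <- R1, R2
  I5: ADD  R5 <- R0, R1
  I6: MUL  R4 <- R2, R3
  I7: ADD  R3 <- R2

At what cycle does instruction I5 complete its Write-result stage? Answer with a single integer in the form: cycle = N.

1) issue 1, read 2, done 8, write 9
2) issue 2, read 10, done 12, write 13  <RAW R4: wait I1 write@9>
3) issue 3, read 4, done 5, write 11  <WAR R3: wait I2 read@10>
4) issue 12, read 14, done 15, write 16  <struct: LSU busy until I3 writes@11 / RAW R2: wait I2 write@13>
5) issue 14, read 15, done 17, write 18  <struct: ADD busy until I2 writes@13>
6) issue 17, read 18, done 24, write 25  <WAW R4: wait I4 write@16>
7) issue 19, read 20, done 22, write 23  <struct: ADD busy until I5 writes@18>

cycle = 18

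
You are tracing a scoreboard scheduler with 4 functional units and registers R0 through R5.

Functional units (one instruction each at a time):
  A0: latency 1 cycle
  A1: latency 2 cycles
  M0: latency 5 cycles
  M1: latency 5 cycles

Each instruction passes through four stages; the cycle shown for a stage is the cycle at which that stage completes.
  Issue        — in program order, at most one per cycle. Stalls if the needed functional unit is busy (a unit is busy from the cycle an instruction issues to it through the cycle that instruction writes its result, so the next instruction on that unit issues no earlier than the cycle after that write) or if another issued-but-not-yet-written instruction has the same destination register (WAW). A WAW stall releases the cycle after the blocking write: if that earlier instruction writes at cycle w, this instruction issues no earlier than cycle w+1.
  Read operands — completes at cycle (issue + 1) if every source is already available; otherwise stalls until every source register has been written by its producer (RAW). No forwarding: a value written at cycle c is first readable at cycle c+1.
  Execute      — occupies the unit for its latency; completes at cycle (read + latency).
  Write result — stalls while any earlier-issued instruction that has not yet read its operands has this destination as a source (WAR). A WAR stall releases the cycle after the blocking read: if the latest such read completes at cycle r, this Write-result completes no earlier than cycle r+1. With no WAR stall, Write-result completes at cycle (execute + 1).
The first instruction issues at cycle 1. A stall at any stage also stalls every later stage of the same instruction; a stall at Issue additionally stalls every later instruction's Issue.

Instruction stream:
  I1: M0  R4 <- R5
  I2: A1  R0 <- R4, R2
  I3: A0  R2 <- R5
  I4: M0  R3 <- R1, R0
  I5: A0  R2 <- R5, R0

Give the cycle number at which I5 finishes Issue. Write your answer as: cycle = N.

cycle = 11

c1: I1 issues→M0
c2: I1 reads; I2 issues→A1
c3: I3 issues→A0
c4: I3 reads
c5: I3 exec-done
c7: I1 exec-done
c8: I1 writes R4
c9: I2 reads; I4 issues→M0
c10: I3 writes R2
c11: I2 exec-done; I5 issues→A0
c12: I2 writes R0
c13: I4 reads; I5 reads
c14: I5 exec-done
c15: I5 writes R2
c18: I4 exec-done
c19: I4 writes R3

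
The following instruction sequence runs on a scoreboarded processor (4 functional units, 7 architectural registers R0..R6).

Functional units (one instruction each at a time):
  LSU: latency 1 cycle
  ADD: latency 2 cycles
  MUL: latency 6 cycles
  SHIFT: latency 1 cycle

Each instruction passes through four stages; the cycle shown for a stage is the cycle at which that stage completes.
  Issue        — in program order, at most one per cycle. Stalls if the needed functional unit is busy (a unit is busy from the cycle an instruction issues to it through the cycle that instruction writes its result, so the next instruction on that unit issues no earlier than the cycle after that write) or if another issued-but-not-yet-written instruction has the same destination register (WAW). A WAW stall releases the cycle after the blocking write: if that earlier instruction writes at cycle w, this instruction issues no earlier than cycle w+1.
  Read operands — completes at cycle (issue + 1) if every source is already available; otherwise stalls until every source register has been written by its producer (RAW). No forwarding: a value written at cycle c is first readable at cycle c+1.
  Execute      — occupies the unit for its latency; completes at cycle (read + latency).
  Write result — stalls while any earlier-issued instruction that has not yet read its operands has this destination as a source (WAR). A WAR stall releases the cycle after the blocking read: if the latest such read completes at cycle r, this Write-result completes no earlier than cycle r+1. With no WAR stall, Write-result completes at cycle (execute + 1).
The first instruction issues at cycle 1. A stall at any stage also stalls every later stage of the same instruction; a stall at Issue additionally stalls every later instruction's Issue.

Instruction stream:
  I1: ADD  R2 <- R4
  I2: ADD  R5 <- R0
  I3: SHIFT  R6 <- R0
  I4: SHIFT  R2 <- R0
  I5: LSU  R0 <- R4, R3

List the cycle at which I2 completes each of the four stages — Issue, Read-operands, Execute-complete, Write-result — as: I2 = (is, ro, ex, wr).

[I1] 1/2/4/5
[I2] 6/7/9/10  (struct: ADD busy until I1 writes@5)
[I3] 7/8/9/10
[I4] 11/12/13/14  (struct: SHIFT busy until I3 writes@10)
[I5] 12/13/14/15

I2 = (6, 7, 9, 10)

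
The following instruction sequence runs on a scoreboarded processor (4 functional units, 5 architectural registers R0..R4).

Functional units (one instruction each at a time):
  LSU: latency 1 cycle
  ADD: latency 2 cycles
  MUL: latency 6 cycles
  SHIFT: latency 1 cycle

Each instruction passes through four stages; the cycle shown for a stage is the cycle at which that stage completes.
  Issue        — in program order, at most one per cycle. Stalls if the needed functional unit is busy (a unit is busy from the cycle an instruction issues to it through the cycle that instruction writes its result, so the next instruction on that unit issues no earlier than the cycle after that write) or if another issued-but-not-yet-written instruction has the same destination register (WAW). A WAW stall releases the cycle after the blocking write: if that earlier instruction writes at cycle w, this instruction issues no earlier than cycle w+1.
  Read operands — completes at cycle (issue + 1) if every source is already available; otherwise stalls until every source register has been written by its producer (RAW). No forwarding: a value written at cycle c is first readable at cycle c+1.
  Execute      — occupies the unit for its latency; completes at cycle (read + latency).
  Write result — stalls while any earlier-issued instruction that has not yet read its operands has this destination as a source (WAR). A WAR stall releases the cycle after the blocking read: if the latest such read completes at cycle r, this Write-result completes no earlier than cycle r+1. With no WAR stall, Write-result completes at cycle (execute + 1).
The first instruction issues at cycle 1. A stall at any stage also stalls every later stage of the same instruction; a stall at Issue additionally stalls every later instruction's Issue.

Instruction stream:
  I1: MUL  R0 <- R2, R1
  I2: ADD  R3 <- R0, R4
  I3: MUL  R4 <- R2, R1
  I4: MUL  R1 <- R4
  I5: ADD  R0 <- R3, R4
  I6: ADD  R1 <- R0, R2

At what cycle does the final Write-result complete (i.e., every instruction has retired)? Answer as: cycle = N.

I1  is:1  ro:2  ex:8  wr:9
I2  is:2  ro:10  ex:12  wr:13  — RAW R0: wait I1 write@9
I3  is:10  ro:11  ex:17  wr:18  — struct: MUL busy until I1 writes@9
I4  is:19  ro:20  ex:26  wr:27  — struct: MUL busy until I3 writes@18
I5  is:20  ro:21  ex:23  wr:24
I6  is:28  ro:29  ex:31  wr:32  — WAW R1: wait I4 write@27

cycle = 32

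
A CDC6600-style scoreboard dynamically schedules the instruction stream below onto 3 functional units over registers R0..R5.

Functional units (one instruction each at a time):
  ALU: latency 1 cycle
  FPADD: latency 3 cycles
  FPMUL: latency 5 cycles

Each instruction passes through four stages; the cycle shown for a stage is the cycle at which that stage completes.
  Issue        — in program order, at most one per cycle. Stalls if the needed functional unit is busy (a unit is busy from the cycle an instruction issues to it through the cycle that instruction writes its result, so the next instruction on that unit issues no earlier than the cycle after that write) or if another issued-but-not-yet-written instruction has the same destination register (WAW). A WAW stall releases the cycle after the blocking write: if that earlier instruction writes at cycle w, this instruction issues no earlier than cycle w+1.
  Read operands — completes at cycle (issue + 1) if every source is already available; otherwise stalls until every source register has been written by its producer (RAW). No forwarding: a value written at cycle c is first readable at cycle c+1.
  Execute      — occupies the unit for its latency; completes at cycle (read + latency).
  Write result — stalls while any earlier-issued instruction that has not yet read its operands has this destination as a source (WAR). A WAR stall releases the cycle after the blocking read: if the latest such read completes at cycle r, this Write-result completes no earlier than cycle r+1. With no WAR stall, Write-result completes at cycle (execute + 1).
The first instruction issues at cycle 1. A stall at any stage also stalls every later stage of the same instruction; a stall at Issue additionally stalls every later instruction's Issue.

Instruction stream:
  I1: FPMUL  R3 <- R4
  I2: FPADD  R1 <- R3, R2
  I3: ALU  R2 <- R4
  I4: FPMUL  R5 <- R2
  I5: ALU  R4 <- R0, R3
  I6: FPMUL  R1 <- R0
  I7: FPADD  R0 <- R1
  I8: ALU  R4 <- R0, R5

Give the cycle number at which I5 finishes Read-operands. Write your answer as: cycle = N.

cycle = 12

cycle 1: I1→FPMUL
cycle 2: I1 RO, I2→FPADD
cycle 3: I3→ALU
cycle 4: I3 RO
cycle 5: I3 EX
cycle 7: I1 EX
cycle 8: I1 WR R3
cycle 9: I2 RO, I4→FPMUL
cycle 10: I3 WR R2
cycle 11: I4 RO, I5→ALU
cycle 12: I2 EX, I5 RO
cycle 13: I2 WR R1, I5 EX
cycle 14: I5 WR R4
cycle 16: I4 EX
cycle 17: I4 WR R5
cycle 18: I6→FPMUL
cycle 19: I6 RO, I7→FPADD
cycle 20: I8→ALU
cycle 24: I6 EX
cycle 25: I6 WR R1
cycle 26: I7 RO
cycle 29: I7 EX
cycle 30: I7 WR R0
cycle 31: I8 RO
cycle 32: I8 EX
cycle 33: I8 WR R4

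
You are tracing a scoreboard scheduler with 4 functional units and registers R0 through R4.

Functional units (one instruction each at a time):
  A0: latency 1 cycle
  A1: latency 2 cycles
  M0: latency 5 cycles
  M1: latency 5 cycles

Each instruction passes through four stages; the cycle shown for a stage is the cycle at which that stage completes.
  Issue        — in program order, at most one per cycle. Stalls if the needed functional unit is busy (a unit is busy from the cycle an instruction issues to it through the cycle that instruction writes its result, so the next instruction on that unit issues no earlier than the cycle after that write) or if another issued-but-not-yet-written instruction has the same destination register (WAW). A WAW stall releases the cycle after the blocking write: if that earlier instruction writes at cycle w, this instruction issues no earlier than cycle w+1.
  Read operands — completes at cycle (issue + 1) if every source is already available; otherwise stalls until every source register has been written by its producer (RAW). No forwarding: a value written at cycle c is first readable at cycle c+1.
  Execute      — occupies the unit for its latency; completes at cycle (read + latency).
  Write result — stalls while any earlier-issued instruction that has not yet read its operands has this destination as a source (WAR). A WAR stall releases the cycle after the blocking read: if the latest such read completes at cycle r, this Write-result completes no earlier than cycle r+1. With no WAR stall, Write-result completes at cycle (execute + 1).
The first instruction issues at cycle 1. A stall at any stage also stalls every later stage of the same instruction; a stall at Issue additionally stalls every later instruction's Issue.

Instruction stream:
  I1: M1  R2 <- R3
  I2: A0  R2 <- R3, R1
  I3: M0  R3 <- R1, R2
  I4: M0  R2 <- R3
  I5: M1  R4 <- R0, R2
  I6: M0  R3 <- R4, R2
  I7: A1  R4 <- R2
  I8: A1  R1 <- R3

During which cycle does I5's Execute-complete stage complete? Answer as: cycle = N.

cycle = 33

1) issue 1, read 2, done 7, write 8
2) issue 9, read 10, done 11, write 12  <WAW R2: wait I1 write@8>
3) issue 10, read 13, done 18, write 19  <RAW R2: wait I2 write@12>
4) issue 20, read 21, done 26, write 27  <struct: M0 busy until I3 writes@19>
5) issue 21, read 28, done 33, write 34  <RAW R2: wait I4 write@27>
6) issue 28, read 35, done 40, write 41  <struct: M0 busy until I4 writes@27 / RAW R4: wait I5 write@34>
7) issue 35, read 36, done 38, write 39  <WAW R4: wait I5 write@34>
8) issue 40, read 42, done 44, write 45  <struct: A1 busy until I7 writes@39 / RAW R3: wait I6 write@41>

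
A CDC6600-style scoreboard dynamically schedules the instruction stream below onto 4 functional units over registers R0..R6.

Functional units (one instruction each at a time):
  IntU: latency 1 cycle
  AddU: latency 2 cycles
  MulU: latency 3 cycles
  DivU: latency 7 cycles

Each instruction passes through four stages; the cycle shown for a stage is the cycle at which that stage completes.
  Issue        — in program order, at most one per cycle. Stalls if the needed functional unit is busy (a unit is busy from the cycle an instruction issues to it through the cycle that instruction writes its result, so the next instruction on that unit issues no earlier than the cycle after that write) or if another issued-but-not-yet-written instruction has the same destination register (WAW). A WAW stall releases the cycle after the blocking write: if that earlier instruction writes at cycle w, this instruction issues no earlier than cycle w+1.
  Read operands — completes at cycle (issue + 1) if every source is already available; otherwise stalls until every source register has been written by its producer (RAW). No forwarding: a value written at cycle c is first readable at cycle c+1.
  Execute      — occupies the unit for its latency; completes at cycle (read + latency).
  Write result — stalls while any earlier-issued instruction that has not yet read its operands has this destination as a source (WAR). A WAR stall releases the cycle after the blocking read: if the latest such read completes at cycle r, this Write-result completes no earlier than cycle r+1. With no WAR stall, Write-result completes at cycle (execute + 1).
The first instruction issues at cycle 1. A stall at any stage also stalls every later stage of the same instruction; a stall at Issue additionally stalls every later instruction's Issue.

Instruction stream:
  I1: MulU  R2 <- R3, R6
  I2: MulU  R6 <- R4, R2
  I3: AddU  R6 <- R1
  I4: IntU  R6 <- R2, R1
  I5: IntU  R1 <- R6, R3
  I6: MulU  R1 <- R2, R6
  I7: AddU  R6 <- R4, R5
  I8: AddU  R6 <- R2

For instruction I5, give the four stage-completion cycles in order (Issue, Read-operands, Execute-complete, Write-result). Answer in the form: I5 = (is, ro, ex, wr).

I5 = (22, 23, 24, 25)

c1: I1 issues→MulU
c2: I1 reads
c5: I1 exec-done
c6: I1 writes R2
c7: I2 issues→MulU
c8: I2 reads
c11: I2 exec-done
c12: I2 writes R6
c13: I3 issues→AddU
c14: I3 reads
c16: I3 exec-done
c17: I3 writes R6
c18: I4 issues→IntU
c19: I4 reads
c20: I4 exec-done
c21: I4 writes R6
c22: I5 issues→IntU
c23: I5 reads
c24: I5 exec-done
c25: I5 writes R1
c26: I6 issues→MulU
c27: I6 reads; I7 issues→AddU
c28: I7 reads
c30: I6 exec-done; I7 exec-done
c31: I6 writes R1; I7 writes R6
c32: I8 issues→AddU
c33: I8 reads
c35: I8 exec-done
c36: I8 writes R6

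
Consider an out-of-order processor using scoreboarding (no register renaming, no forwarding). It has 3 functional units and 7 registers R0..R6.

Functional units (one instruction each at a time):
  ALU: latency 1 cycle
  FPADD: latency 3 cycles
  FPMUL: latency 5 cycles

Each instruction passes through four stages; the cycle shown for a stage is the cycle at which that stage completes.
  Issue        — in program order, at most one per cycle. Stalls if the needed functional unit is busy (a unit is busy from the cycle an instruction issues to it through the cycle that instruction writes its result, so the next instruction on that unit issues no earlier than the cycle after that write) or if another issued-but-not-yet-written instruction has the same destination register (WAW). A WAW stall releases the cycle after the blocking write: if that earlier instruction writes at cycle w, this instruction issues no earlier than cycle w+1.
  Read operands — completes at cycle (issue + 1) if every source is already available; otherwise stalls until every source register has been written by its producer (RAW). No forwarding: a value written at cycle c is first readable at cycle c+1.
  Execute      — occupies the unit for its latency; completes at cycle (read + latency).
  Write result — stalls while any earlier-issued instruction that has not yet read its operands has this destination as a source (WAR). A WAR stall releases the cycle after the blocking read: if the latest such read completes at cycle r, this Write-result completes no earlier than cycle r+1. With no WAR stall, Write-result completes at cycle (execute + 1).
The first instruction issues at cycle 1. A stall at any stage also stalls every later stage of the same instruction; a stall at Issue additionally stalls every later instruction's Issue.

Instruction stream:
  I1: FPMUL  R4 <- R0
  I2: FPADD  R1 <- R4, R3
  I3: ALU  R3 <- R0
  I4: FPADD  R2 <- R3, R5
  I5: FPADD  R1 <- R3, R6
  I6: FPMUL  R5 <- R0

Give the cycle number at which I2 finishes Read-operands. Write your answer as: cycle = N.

cycle 1: I1→FPMUL
cycle 2: I1 RO; I2→FPADD
cycle 3: I3→ALU
cycle 4: I3 RO
cycle 5: I3 EX
cycle 7: I1 EX
cycle 8: I1 WR R4
cycle 9: I2 RO
cycle 10: I3 WR R3
cycle 12: I2 EX
cycle 13: I2 WR R1
cycle 14: I4→FPADD
cycle 15: I4 RO
cycle 18: I4 EX
cycle 19: I4 WR R2
cycle 20: I5→FPADD
cycle 21: I5 RO; I6→FPMUL
cycle 22: I6 RO
cycle 24: I5 EX
cycle 25: I5 WR R1
cycle 27: I6 EX
cycle 28: I6 WR R5

cycle = 9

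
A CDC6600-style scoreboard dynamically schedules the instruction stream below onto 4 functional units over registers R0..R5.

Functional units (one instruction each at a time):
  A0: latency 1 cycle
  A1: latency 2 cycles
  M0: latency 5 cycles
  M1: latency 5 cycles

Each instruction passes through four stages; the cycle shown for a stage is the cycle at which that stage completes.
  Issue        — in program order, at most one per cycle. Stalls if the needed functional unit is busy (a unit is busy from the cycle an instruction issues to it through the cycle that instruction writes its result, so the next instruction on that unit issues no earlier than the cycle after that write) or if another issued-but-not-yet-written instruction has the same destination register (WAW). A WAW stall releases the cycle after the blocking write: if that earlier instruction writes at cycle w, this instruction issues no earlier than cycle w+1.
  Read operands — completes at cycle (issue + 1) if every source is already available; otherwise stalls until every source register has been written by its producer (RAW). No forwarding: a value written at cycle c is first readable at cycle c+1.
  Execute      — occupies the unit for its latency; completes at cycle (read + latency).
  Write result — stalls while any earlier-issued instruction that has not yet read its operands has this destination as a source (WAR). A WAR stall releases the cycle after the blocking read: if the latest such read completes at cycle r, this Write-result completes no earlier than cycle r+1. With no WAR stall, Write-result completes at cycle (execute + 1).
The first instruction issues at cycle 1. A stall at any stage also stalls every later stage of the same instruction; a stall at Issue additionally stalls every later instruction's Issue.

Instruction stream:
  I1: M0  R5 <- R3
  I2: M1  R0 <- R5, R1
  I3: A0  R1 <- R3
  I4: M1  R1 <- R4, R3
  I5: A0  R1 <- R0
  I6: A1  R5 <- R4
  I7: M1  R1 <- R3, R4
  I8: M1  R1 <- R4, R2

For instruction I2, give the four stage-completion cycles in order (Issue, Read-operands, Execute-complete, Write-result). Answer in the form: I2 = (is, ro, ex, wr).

I2 = (2, 9, 14, 15)

1) issue 1, read 2, done 7, write 8
2) issue 2, read 9, done 14, write 15  <RAW R5: wait I1 write@8>
3) issue 3, read 4, done 5, write 10  <WAR R1: wait I2 read@9>
4) issue 16, read 17, done 22, write 23  <struct: M1 busy until I2 writes@15>
5) issue 24, read 25, done 26, write 27  <WAW R1: wait I4 write@23>
6) issue 25, read 26, done 28, write 29
7) issue 28, read 29, done 34, write 35  <WAW R1: wait I5 write@27>
8) issue 36, read 37, done 42, write 43  <struct: M1 busy until I7 writes@35>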